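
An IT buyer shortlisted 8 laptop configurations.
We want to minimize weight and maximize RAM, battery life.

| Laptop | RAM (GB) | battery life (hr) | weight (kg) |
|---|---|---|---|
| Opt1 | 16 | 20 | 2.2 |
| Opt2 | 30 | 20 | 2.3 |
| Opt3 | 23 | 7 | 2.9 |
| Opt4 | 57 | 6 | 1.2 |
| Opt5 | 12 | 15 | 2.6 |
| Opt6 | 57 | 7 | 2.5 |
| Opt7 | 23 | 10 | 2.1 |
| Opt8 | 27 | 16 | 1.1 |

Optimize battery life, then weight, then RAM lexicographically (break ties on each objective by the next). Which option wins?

Opt1

First maximize battery life: best is 20, kept {Opt1, Opt2}.
Then minimize weight: best is 2.2, kept {Opt1}.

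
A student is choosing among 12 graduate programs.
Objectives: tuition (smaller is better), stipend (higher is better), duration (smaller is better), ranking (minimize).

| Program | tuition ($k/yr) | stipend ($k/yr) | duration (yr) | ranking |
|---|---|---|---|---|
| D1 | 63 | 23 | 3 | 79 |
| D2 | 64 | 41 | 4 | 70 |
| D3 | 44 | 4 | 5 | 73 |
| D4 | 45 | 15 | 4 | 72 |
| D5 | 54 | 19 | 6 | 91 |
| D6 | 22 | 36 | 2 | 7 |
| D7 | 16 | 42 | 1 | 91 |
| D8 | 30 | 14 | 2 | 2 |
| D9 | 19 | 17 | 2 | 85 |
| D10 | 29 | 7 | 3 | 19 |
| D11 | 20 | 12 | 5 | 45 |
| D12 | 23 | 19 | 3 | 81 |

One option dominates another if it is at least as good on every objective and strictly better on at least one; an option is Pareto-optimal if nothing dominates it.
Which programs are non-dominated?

D1: dominated by D6 (tuition 22≤63, stipend 36≥23, duration 2≤3, ranking 7≤79).
D2: not dominated.
D3: dominated by D6 (tuition 22≤44, stipend 36≥4, duration 2≤5, ranking 7≤73).
D4: dominated by D6 (tuition 22≤45, stipend 36≥15, duration 2≤4, ranking 7≤72).
D5: dominated by D6 (tuition 22≤54, stipend 36≥19, duration 2≤6, ranking 7≤91).
D6: not dominated.
D7: not dominated (best tuition).
D8: not dominated (best ranking).
D9: not dominated.
D10: dominated by D6 (tuition 22≤29, stipend 36≥7, duration 2≤3, ranking 7≤19).
D11: not dominated.
D12: dominated by D6 (tuition 22≤23, stipend 36≥19, duration 2≤3, ranking 7≤81).

D2, D6, D7, D8, D9, D11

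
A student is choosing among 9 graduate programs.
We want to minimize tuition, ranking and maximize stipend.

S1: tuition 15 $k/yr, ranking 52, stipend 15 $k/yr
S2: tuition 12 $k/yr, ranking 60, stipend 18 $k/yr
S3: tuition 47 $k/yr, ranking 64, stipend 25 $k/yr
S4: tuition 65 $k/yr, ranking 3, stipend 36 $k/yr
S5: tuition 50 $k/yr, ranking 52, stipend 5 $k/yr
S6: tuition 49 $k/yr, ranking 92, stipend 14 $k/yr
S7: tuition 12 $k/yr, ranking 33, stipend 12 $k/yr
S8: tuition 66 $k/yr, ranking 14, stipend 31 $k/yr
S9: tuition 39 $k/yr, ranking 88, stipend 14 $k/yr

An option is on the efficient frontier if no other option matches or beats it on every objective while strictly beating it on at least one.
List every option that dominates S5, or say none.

S1: tuition 15≤50, ranking 52≤52, stipend 15≥5 — dominates S5.
S7: tuition 12≤50, ranking 33≤52, stipend 12≥5 — dominates S5.
Others (S2, S3, S4, S6, S8, S9) are each worse than S5 on at least one objective.

S1, S7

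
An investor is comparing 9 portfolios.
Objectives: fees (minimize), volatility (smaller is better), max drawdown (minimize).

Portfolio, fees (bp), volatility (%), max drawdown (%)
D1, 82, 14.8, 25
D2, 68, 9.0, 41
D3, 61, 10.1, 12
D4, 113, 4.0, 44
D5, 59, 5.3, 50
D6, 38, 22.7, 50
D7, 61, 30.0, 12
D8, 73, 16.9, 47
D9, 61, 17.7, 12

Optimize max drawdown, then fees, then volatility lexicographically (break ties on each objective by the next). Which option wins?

First minimize max drawdown: best is 12, kept {D3, D7, D9}.
Then minimize fees: best is 61, kept {D3, D7, D9}.
Then minimize volatility: best is 10.1, kept {D3}.

D3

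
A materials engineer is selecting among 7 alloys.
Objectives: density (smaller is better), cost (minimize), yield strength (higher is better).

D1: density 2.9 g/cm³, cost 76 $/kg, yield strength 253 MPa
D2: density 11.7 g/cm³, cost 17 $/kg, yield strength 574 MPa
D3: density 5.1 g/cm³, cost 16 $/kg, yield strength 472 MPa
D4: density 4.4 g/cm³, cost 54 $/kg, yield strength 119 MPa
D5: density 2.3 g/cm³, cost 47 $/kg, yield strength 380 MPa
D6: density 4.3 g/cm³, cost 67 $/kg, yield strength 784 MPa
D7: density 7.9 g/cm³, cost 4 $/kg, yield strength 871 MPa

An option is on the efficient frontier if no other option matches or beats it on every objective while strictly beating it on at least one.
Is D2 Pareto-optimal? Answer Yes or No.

No

D7 vs D2: density 7.9≤11.7, cost 4≤17, yield strength 871≥574 — D7 is at least as good on every objective and strictly better on at least one, so D7 dominates D2.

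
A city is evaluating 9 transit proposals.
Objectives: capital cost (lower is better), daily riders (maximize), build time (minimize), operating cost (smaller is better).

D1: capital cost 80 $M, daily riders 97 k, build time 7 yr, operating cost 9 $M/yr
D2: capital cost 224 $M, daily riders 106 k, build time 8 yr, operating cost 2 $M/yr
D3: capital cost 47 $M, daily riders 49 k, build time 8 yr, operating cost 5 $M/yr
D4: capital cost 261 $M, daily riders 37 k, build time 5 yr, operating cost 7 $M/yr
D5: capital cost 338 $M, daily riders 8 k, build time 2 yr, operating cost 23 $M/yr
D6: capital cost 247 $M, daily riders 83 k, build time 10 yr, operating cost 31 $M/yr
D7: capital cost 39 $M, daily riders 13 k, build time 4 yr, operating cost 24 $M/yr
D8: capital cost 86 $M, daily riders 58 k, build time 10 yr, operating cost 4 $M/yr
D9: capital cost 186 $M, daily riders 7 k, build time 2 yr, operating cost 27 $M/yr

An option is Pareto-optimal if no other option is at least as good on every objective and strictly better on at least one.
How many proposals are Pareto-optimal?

D1: not dominated.
D2: not dominated (best daily riders).
D3: not dominated.
D4: not dominated.
D5: not dominated.
D6: dominated by D1 (capital cost 80≤247, daily riders 97≥83, build time 7≤10, operating cost 9≤31).
D7: not dominated (best capital cost).
D8: not dominated.
D9: not dominated.
Pareto-optimal: D1, D2, D3, D4, D5, D7, D8, D9 → 8.

8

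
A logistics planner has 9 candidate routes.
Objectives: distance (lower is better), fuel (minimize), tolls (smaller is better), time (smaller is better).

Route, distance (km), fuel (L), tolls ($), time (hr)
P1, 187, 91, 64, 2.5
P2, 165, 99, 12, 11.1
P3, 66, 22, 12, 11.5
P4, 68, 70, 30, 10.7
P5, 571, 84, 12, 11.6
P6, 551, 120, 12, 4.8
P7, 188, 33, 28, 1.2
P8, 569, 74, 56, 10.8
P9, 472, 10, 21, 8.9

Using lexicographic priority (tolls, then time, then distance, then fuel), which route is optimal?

P6

First minimize tolls: best is 12, kept {P2, P3, P5, P6}.
Then minimize time: best is 4.8, kept {P6}.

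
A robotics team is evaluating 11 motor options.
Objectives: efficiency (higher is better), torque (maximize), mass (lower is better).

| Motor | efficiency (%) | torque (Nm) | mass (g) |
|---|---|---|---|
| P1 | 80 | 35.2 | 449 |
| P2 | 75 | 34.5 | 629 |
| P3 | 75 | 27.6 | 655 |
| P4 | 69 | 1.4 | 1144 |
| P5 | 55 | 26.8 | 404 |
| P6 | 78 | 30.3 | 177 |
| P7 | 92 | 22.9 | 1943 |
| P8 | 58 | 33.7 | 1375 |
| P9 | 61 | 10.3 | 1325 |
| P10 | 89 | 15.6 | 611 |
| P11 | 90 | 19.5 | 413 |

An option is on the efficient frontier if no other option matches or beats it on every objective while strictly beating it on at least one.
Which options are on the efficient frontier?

P1: not dominated (best torque).
P2: dominated by P1 (efficiency 80≥75, torque 35.2≥34.5, mass 449≤629).
P3: dominated by P1 (efficiency 80≥75, torque 35.2≥27.6, mass 449≤655).
P4: dominated by P1 (efficiency 80≥69, torque 35.2≥1.4, mass 449≤1144).
P5: dominated by P6 (efficiency 78≥55, torque 30.3≥26.8, mass 177≤404).
P6: not dominated (best mass).
P7: not dominated (best efficiency).
P8: dominated by P1 (efficiency 80≥58, torque 35.2≥33.7, mass 449≤1375).
P9: dominated by P1 (efficiency 80≥61, torque 35.2≥10.3, mass 449≤1325).
P10: dominated by P11 (efficiency 90≥89, torque 19.5≥15.6, mass 413≤611).
P11: not dominated.

P1, P6, P7, P11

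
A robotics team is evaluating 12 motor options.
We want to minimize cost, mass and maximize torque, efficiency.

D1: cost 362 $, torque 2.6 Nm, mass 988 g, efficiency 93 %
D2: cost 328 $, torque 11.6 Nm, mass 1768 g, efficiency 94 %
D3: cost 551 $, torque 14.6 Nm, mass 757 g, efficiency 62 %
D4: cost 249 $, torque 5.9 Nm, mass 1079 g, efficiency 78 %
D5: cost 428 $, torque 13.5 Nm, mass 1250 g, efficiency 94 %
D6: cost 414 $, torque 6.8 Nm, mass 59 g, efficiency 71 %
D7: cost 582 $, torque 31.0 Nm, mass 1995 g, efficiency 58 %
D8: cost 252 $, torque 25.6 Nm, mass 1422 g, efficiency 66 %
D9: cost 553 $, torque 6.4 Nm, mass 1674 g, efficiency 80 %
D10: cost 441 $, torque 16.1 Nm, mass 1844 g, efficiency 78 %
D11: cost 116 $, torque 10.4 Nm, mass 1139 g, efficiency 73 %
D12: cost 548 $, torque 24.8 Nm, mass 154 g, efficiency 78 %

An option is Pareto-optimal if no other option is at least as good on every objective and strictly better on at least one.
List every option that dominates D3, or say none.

D12: cost 548≤551, torque 24.8≥14.6, mass 154≤757, efficiency 78≥62 — dominates D3.
Others (D1, D2, D4, D5, D6, D7, D8, D9, D10, D11) are each worse than D3 on at least one objective.

D12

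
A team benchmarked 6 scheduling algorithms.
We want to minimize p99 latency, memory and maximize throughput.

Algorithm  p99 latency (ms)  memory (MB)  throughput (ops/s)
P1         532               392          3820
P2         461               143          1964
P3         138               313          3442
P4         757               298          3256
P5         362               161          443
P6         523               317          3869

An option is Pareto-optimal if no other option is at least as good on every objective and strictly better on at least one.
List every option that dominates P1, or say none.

P6

P6: p99 latency 523≤532, memory 317≤392, throughput 3869≥3820 — dominates P1.
Others (P2, P3, P4, P5) are each worse than P1 on at least one objective.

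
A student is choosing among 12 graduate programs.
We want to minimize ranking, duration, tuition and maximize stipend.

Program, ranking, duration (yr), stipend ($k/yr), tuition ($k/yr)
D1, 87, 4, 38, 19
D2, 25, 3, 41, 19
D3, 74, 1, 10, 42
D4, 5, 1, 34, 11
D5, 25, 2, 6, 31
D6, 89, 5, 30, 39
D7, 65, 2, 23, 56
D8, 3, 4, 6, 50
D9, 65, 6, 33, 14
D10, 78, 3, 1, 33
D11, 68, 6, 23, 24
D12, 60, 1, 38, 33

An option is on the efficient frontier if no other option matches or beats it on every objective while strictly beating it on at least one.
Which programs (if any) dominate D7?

D4: ranking 5≤65, duration 1≤2, stipend 34≥23, tuition 11≤56 — dominates D7.
D12: ranking 60≤65, duration 1≤2, stipend 38≥23, tuition 33≤56 — dominates D7.
Others (D1, D2, D3, D5, D6, D8, D9, D10, D11) are each worse than D7 on at least one objective.

D4, D12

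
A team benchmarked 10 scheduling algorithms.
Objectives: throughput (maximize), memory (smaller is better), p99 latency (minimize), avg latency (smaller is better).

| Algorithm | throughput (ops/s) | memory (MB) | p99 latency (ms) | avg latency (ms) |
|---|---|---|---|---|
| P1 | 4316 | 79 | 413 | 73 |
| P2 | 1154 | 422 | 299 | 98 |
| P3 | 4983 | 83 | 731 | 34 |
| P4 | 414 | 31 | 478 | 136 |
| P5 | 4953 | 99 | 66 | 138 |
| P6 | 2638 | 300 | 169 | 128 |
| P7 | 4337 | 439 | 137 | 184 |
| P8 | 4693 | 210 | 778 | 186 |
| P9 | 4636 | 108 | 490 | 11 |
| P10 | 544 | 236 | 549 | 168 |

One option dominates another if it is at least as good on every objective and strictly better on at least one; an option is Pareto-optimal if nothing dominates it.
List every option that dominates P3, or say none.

P1: worse on throughput (4316 vs 4983).
P2: worse on throughput (1154 vs 4983).
P4: worse on throughput (414 vs 4983).
P5: worse on throughput (4953 vs 4983).
P6: worse on throughput (2638 vs 4983).
P7: worse on throughput (4337 vs 4983).
P8: worse on throughput (4693 vs 4983).
P9: worse on throughput (4636 vs 4983).
P10: worse on throughput (544 vs 4983).
No option dominates P3.

none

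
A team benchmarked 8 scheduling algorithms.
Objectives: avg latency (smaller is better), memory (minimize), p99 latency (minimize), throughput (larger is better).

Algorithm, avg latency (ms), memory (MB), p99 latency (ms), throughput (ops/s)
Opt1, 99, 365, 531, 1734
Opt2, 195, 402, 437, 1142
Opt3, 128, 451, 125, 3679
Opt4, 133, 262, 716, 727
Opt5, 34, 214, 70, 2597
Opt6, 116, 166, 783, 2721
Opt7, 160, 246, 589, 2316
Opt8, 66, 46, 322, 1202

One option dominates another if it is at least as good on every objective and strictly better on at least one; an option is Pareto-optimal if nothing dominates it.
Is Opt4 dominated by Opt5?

Opt5 vs Opt4: avg latency 34≤133, memory 214≤262, p99 latency 70≤716, throughput 2597≥727 — Opt5 is at least as good on every objective with at least one strict improvement.

Yes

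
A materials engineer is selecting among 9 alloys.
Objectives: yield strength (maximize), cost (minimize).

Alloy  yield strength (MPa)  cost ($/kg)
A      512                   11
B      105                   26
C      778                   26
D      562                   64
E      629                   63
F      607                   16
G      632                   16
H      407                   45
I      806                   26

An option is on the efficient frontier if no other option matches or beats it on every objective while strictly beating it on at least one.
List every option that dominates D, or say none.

C: yield strength 778≥562, cost 26≤64 — dominates D.
E: yield strength 629≥562, cost 63≤64 — dominates D.
F: yield strength 607≥562, cost 16≤64 — dominates D.
G: yield strength 632≥562, cost 16≤64 — dominates D.
I: yield strength 806≥562, cost 26≤64 — dominates D.
Others (A, B, H) are each worse than D on at least one objective.

C, E, F, G, I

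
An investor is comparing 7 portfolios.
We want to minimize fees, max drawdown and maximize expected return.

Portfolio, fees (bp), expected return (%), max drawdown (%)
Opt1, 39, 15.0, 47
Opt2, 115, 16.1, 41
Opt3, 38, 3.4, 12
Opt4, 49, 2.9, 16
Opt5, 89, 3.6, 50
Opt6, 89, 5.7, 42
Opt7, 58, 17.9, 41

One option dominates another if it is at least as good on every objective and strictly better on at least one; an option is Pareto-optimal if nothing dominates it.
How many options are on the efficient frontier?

Opt1: not dominated.
Opt2: dominated by Opt7 (fees 58≤115, expected return 17.9≥16.1, max drawdown 41≤41).
Opt3: not dominated (best fees).
Opt4: dominated by Opt3 (fees 38≤49, expected return 3.4≥2.9, max drawdown 12≤16).
Opt5: dominated by Opt1 (fees 39≤89, expected return 15.0≥3.6, max drawdown 47≤50).
Opt6: dominated by Opt7 (fees 58≤89, expected return 17.9≥5.7, max drawdown 41≤42).
Opt7: not dominated (best expected return).
Pareto-optimal: Opt1, Opt3, Opt7 → 3.

3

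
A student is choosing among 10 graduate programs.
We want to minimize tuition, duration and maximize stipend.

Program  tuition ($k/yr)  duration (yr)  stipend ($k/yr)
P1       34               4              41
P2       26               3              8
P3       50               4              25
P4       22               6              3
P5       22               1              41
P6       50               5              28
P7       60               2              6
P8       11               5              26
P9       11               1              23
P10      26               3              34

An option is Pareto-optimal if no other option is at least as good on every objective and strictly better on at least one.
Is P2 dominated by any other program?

P5 vs P2: tuition 22≤26, duration 1≤3, stipend 41≥8 — P5 is at least as good on every objective and strictly better on at least one, so P5 dominates P2.

Yes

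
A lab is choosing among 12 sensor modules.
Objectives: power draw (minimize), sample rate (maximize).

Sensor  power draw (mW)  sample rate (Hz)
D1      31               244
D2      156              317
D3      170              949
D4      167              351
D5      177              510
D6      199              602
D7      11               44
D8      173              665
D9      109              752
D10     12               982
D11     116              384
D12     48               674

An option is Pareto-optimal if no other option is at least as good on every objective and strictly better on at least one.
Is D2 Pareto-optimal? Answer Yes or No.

D9 vs D2: power draw 109≤156, sample rate 752≥317 — D9 is at least as good on every objective and strictly better on at least one, so D9 dominates D2.

No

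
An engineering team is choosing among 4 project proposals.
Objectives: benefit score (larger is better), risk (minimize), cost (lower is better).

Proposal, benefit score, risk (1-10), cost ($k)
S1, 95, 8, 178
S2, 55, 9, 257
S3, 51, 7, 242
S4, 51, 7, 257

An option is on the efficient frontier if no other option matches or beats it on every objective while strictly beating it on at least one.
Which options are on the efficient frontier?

S1: not dominated (best benefit score).
S2: dominated by S1 (benefit score 95≥55, risk 8≤9, cost 178≤257).
S3: not dominated.
S4: dominated by S3 (benefit score 51≥51, risk 7≤7, cost 242≤257).

S1, S3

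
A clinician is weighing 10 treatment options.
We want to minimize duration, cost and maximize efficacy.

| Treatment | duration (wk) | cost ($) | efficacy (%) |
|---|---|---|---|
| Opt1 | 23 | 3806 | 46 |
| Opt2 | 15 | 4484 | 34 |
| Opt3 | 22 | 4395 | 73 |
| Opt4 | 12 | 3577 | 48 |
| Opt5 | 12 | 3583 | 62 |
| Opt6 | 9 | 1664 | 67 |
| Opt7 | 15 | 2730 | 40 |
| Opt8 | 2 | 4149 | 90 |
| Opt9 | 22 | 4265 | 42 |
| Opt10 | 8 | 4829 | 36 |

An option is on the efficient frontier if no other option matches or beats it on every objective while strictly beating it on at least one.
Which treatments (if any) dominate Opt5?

Opt6: duration 9≤12, cost 1664≤3583, efficacy 67≥62 — dominates Opt5.
Others (Opt1, Opt2, Opt3, Opt4, Opt7, Opt8, Opt9, Opt10) are each worse than Opt5 on at least one objective.

Opt6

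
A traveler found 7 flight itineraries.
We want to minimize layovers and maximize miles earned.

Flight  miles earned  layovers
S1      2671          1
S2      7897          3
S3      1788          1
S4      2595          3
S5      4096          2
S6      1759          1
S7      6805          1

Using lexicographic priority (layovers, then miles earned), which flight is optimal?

First minimize layovers: best is 1, kept {S1, S3, S6, S7}.
Then maximize miles earned: best is 6805, kept {S7}.

S7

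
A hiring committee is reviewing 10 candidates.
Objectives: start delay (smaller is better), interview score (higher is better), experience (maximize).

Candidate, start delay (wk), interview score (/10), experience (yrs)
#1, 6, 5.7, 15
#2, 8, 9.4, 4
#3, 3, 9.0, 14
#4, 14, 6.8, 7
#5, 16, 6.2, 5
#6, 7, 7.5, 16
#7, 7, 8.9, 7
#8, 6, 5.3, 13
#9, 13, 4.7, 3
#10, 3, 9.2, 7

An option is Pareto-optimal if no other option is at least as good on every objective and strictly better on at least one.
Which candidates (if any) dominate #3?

#1: worse on start delay (6 vs 3).
#2: worse on start delay (8 vs 3).
#4: worse on start delay (14 vs 3).
#5: worse on start delay (16 vs 3).
#6: worse on start delay (7 vs 3).
#7: worse on start delay (7 vs 3).
#8: worse on start delay (6 vs 3).
#9: worse on start delay (13 vs 3).
#10: worse on experience (7 vs 14).
No option dominates #3.

none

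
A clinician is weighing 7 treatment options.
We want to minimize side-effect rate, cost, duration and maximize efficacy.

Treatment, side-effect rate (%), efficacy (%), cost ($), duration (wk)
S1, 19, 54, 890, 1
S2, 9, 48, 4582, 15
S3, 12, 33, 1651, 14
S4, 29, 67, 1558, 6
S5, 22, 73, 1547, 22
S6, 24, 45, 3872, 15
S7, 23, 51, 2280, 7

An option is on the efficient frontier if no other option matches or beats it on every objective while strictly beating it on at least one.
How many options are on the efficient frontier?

S1: not dominated (best cost).
S2: not dominated (best side-effect rate).
S3: not dominated.
S4: not dominated.
S5: not dominated (best efficacy).
S6: dominated by S1 (side-effect rate 19≤24, efficacy 54≥45, cost 890≤3872, duration 1≤15).
S7: dominated by S1 (side-effect rate 19≤23, efficacy 54≥51, cost 890≤2280, duration 1≤7).
Pareto-optimal: S1, S2, S3, S4, S5 → 5.

5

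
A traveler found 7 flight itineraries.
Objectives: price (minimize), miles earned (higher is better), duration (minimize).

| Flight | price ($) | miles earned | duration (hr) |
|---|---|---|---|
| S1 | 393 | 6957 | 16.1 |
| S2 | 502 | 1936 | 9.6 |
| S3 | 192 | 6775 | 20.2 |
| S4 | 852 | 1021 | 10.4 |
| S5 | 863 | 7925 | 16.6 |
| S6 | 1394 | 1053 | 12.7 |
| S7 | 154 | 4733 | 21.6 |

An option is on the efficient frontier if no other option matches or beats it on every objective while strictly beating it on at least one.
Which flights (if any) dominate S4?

S2

S2: price 502≤852, miles earned 1936≥1021, duration 9.6≤10.4 — dominates S4.
Others (S1, S3, S5, S6, S7) are each worse than S4 on at least one objective.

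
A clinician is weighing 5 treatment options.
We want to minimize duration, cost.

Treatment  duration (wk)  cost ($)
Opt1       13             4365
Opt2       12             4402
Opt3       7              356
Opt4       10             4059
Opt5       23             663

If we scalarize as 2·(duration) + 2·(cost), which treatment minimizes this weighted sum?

Opt3

Opt1: 2·13 + 2·4365 = 8756
Opt2: 2·12 + 2·4402 = 8828
Opt3: 2·7 + 2·356 = 726
Opt4: 2·10 + 2·4059 = 8138
Opt5: 2·23 + 2·663 = 1372
Lowest: Opt3 at 726.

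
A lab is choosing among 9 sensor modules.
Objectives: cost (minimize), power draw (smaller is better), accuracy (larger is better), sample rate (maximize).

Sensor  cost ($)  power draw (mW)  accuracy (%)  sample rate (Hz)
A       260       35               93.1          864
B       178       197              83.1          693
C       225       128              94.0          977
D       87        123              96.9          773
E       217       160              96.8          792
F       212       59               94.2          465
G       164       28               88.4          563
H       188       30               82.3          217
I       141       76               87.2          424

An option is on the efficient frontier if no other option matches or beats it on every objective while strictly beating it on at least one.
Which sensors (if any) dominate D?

none

A: worse on cost (260 vs 87).
B: worse on cost (178 vs 87).
C: worse on cost (225 vs 87).
E: worse on cost (217 vs 87).
F: worse on cost (212 vs 87).
G: worse on cost (164 vs 87).
H: worse on cost (188 vs 87).
I: worse on cost (141 vs 87).
No option dominates D.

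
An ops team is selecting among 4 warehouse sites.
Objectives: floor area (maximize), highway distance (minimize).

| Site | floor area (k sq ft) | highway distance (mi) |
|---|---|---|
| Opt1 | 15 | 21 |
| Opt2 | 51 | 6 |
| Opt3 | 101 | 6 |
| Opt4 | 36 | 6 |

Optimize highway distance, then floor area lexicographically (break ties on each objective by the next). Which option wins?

Opt3

First minimize highway distance: best is 6, kept {Opt2, Opt3, Opt4}.
Then maximize floor area: best is 101, kept {Opt3}.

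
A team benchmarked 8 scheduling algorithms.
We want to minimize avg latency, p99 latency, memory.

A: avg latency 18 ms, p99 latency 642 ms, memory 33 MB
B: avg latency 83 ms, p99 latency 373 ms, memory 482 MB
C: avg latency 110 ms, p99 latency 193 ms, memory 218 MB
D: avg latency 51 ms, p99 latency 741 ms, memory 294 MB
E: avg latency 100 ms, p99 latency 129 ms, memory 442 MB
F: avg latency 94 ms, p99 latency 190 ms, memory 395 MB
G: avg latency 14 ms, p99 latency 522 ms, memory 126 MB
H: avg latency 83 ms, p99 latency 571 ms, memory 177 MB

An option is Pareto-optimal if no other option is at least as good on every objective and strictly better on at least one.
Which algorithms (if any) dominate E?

none

A: worse on p99 latency (642 vs 129).
B: worse on p99 latency (373 vs 129).
C: worse on avg latency (110 vs 100).
D: worse on p99 latency (741 vs 129).
F: worse on p99 latency (190 vs 129).
G: worse on p99 latency (522 vs 129).
H: worse on p99 latency (571 vs 129).
No option dominates E.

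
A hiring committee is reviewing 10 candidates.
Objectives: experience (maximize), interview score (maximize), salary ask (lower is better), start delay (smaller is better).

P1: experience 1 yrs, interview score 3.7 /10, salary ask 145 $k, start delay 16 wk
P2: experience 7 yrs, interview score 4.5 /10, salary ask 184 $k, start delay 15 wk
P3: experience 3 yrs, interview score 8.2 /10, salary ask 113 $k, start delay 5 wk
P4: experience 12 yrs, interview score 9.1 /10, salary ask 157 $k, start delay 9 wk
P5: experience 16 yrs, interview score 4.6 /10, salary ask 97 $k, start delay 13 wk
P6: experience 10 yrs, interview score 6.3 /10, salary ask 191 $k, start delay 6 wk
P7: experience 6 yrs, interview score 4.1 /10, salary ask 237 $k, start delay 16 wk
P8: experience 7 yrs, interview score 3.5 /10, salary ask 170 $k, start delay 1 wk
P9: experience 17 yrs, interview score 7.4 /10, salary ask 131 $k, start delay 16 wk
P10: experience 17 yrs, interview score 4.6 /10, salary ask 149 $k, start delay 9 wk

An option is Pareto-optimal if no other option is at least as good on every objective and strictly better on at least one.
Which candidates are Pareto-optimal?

P3, P4, P5, P6, P8, P9, P10

P1: dominated by P3 (experience 3≥1, interview score 8.2≥3.7, salary ask 113≤145, start delay 5≤16).
P2: dominated by P4 (experience 12≥7, interview score 9.1≥4.5, salary ask 157≤184, start delay 9≤15).
P3: not dominated.
P4: not dominated (best interview score).
P5: not dominated (best salary ask).
P6: not dominated.
P7: dominated by P2 (experience 7≥6, interview score 4.5≥4.1, salary ask 184≤237, start delay 15≤16).
P8: not dominated (best start delay).
P9: not dominated.
P10: not dominated.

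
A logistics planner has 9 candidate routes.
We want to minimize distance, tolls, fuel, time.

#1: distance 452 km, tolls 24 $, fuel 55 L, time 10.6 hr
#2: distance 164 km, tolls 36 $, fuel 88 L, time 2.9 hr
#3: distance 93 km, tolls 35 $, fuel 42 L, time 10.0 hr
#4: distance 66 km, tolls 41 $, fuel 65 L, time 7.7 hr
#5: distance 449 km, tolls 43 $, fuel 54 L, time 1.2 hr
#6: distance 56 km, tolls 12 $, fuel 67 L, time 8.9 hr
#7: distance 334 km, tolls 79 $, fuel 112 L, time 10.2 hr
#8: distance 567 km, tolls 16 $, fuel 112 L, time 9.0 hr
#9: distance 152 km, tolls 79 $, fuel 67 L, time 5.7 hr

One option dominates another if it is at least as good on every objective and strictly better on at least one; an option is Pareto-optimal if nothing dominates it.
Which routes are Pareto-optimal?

#1, #2, #3, #4, #5, #6, #9

#1: not dominated.
#2: not dominated.
#3: not dominated (best fuel).
#4: not dominated.
#5: not dominated (best time).
#6: not dominated (best distance).
#7: dominated by #2 (distance 164≤334, tolls 36≤79, fuel 88≤112, time 2.9≤10.2).
#8: dominated by #6 (distance 56≤567, tolls 12≤16, fuel 67≤112, time 8.9≤9.0).
#9: not dominated.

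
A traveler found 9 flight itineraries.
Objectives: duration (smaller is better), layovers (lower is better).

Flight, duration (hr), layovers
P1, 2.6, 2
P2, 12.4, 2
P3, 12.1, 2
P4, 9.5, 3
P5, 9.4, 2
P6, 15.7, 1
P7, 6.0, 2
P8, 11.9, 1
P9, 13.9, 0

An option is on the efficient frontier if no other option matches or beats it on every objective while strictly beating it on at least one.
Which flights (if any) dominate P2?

P1, P3, P5, P7, P8

P1: duration 2.6≤12.4, layovers 2≤2 — dominates P2.
P3: duration 12.1≤12.4, layovers 2≤2 — dominates P2.
P5: duration 9.4≤12.4, layovers 2≤2 — dominates P2.
P7: duration 6.0≤12.4, layovers 2≤2 — dominates P2.
P8: duration 11.9≤12.4, layovers 1≤2 — dominates P2.
Others (P4, P6, P9) are each worse than P2 on at least one objective.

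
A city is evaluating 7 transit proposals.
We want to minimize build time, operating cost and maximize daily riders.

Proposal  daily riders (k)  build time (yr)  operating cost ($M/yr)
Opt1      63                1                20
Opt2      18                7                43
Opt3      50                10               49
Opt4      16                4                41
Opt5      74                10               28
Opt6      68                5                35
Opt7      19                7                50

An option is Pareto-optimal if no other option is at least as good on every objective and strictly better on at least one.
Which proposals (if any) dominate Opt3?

Opt1, Opt5, Opt6

Opt1: daily riders 63≥50, build time 1≤10, operating cost 20≤49 — dominates Opt3.
Opt5: daily riders 74≥50, build time 10≤10, operating cost 28≤49 — dominates Opt3.
Opt6: daily riders 68≥50, build time 5≤10, operating cost 35≤49 — dominates Opt3.
Others (Opt2, Opt4, Opt7) are each worse than Opt3 on at least one objective.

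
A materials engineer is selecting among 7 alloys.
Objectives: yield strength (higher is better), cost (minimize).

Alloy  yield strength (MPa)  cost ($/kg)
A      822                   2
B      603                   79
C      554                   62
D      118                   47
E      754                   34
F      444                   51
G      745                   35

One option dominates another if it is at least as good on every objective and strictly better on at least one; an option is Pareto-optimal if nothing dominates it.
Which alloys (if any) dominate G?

A, E

A: yield strength 822≥745, cost 2≤35 — dominates G.
E: yield strength 754≥745, cost 34≤35 — dominates G.
Others (B, C, D, F) are each worse than G on at least one objective.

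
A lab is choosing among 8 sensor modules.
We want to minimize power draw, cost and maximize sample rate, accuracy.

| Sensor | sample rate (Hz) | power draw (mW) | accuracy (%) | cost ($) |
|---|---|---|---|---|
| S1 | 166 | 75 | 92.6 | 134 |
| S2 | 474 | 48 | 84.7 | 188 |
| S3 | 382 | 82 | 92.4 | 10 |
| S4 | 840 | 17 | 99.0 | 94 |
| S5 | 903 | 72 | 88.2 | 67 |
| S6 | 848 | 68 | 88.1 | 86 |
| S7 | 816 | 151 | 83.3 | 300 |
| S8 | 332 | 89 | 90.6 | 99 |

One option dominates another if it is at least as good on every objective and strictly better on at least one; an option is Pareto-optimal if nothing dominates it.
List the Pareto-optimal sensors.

S3, S4, S5, S6

S1: dominated by S4 (sample rate 840≥166, power draw 17≤75, accuracy 99.0≥92.6, cost 94≤134).
S2: dominated by S4 (sample rate 840≥474, power draw 17≤48, accuracy 99.0≥84.7, cost 94≤188).
S3: not dominated (best cost).
S4: not dominated (best power draw).
S5: not dominated (best sample rate).
S6: not dominated.
S7: dominated by S4 (sample rate 840≥816, power draw 17≤151, accuracy 99.0≥83.3, cost 94≤300).
S8: dominated by S3 (sample rate 382≥332, power draw 82≤89, accuracy 92.4≥90.6, cost 10≤99).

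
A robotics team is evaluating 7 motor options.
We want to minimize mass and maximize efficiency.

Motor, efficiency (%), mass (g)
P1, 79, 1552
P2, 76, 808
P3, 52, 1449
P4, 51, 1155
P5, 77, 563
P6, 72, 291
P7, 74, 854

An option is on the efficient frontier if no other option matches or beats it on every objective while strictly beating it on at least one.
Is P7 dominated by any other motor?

P2 vs P7: efficiency 76≥74, mass 808≤854 — P2 is at least as good on every objective and strictly better on at least one, so P2 dominates P7.

Yes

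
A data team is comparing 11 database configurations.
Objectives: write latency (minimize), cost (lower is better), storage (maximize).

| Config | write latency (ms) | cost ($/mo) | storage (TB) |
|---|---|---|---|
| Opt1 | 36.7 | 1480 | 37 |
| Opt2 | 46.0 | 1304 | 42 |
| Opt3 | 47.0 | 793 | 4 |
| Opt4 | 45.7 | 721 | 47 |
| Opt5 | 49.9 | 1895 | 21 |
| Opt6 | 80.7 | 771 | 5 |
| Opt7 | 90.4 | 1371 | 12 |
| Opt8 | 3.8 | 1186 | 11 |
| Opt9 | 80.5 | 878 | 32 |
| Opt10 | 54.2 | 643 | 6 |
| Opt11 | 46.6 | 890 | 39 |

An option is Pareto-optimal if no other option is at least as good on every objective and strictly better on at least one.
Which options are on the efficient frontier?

Opt1, Opt4, Opt8, Opt10

Opt1: not dominated.
Opt2: dominated by Opt4 (write latency 45.7≤46.0, cost 721≤1304, storage 47≥42).
Opt3: dominated by Opt4 (write latency 45.7≤47.0, cost 721≤793, storage 47≥4).
Opt4: not dominated (best storage).
Opt5: dominated by Opt1 (write latency 36.7≤49.9, cost 1480≤1895, storage 37≥21).
Opt6: dominated by Opt4 (write latency 45.7≤80.7, cost 721≤771, storage 47≥5).
Opt7: dominated by Opt2 (write latency 46.0≤90.4, cost 1304≤1371, storage 42≥12).
Opt8: not dominated (best write latency).
Opt9: dominated by Opt4 (write latency 45.7≤80.5, cost 721≤878, storage 47≥32).
Opt10: not dominated (best cost).
Opt11: dominated by Opt4 (write latency 45.7≤46.6, cost 721≤890, storage 47≥39).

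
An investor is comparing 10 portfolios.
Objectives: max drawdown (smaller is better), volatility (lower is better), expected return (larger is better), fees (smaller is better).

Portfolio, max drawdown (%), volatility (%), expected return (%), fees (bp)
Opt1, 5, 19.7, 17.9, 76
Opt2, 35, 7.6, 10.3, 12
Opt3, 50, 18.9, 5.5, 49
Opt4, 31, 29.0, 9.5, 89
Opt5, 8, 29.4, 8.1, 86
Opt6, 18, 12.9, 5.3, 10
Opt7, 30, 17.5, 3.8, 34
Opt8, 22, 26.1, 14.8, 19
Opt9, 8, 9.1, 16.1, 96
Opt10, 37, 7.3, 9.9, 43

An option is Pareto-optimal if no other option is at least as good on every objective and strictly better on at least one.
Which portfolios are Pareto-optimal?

Opt1, Opt2, Opt6, Opt8, Opt9, Opt10

Opt1: not dominated (best max drawdown).
Opt2: not dominated.
Opt3: dominated by Opt2 (max drawdown 35≤50, volatility 7.6≤18.9, expected return 10.3≥5.5, fees 12≤49).
Opt4: dominated by Opt1 (max drawdown 5≤31, volatility 19.7≤29.0, expected return 17.9≥9.5, fees 76≤89).
Opt5: dominated by Opt1 (max drawdown 5≤8, volatility 19.7≤29.4, expected return 17.9≥8.1, fees 76≤86).
Opt6: not dominated (best fees).
Opt7: dominated by Opt6 (max drawdown 18≤30, volatility 12.9≤17.5, expected return 5.3≥3.8, fees 10≤34).
Opt8: not dominated.
Opt9: not dominated.
Opt10: not dominated (best volatility).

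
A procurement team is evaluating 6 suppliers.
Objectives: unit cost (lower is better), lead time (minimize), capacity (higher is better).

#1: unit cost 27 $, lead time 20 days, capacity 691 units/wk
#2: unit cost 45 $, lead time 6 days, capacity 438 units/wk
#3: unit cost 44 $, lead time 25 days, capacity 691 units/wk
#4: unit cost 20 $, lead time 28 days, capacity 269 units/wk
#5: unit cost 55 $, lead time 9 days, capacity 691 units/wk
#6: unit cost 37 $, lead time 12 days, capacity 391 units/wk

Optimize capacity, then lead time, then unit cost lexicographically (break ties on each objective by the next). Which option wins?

First maximize capacity: best is 691, kept {#1, #3, #5}.
Then minimize lead time: best is 9, kept {#5}.

#5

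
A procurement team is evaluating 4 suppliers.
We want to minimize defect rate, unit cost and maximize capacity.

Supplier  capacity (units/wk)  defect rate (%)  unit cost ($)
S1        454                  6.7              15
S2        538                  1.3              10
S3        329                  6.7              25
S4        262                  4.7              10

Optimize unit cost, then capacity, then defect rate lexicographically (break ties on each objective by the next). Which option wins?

First minimize unit cost: best is 10, kept {S2, S4}.
Then maximize capacity: best is 538, kept {S2}.

S2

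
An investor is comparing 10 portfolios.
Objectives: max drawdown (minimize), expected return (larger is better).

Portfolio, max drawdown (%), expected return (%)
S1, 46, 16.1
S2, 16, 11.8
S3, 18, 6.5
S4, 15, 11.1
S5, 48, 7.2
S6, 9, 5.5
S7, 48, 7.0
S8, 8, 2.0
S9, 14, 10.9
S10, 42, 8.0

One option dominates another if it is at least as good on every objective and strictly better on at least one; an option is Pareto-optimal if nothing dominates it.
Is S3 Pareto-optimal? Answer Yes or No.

S2 vs S3: max drawdown 16≤18, expected return 11.8≥6.5 — S2 is at least as good on every objective and strictly better on at least one, so S2 dominates S3.

No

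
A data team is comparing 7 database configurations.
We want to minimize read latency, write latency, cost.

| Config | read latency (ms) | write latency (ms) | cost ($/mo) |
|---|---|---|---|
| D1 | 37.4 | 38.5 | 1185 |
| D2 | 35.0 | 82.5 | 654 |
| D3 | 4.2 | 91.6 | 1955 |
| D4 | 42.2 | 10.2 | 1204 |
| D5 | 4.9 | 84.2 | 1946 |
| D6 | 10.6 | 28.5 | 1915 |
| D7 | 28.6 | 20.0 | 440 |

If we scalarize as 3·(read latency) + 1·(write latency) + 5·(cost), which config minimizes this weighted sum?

D1: 3·37.4 + 1·38.5 + 5·1185 = 6075.7
D2: 3·35.0 + 1·82.5 + 5·654 = 3457.5
D3: 3·4.2 + 1·91.6 + 5·1955 = 9879.2
D4: 3·42.2 + 1·10.2 + 5·1204 = 6156.8
D5: 3·4.9 + 1·84.2 + 5·1946 = 9828.9
D6: 3·10.6 + 1·28.5 + 5·1915 = 9635.3
D7: 3·28.6 + 1·20.0 + 5·440 = 2305.8
Lowest: D7 at 2305.8.

D7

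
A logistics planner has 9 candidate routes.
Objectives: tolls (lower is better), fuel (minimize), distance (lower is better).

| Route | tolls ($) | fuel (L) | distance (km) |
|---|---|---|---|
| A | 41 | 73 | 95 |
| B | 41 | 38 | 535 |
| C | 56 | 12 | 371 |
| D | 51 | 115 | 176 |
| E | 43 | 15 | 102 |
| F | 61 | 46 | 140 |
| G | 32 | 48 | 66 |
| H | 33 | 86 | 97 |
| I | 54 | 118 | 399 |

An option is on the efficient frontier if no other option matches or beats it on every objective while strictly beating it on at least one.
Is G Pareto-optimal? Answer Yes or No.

A: worse on tolls (41 vs 32).
B: worse on tolls (41 vs 32).
C: worse on tolls (56 vs 32).
D: worse on tolls (51 vs 32).
E: worse on tolls (43 vs 32).
F: worse on tolls (61 vs 32).
H: worse on tolls (33 vs 32).
I: worse on tolls (54 vs 32).
No option is at least as good as G on every objective and strictly better on one.

Yes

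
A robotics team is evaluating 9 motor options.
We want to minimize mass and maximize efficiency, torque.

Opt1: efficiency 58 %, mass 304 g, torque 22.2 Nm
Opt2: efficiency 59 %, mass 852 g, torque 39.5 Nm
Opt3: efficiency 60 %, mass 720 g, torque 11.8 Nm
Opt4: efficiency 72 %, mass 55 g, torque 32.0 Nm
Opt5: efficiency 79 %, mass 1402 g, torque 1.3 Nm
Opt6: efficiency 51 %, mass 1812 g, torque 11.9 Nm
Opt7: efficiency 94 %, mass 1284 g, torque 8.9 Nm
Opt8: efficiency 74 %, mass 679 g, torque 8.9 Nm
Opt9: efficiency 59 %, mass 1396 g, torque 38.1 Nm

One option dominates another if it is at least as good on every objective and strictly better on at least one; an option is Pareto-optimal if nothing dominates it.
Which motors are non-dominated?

Opt1: dominated by Opt4 (efficiency 72≥58, mass 55≤304, torque 32.0≥22.2).
Opt2: not dominated (best torque).
Opt3: dominated by Opt4 (efficiency 72≥60, mass 55≤720, torque 32.0≥11.8).
Opt4: not dominated (best mass).
Opt5: dominated by Opt7 (efficiency 94≥79, mass 1284≤1402, torque 8.9≥1.3).
Opt6: dominated by Opt1 (efficiency 58≥51, mass 304≤1812, torque 22.2≥11.9).
Opt7: not dominated (best efficiency).
Opt8: not dominated.
Opt9: dominated by Opt2 (efficiency 59≥59, mass 852≤1396, torque 39.5≥38.1).

Opt2, Opt4, Opt7, Opt8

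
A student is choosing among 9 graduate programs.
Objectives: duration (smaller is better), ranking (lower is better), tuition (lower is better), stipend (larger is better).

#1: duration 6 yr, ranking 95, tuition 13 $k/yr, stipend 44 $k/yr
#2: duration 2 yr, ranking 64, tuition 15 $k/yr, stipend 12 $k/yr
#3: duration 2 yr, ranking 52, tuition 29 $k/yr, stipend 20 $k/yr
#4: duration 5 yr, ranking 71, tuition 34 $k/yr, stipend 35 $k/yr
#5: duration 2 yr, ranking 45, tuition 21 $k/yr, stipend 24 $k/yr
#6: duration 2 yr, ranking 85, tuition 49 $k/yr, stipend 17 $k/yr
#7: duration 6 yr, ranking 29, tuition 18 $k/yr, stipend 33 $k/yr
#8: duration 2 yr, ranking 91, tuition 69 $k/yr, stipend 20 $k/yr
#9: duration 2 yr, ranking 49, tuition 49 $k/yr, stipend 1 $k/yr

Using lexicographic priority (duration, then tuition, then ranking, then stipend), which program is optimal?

#2

First minimize duration: best is 2, kept {#2, #3, #5, #6, #8, #9}.
Then minimize tuition: best is 15, kept {#2}.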